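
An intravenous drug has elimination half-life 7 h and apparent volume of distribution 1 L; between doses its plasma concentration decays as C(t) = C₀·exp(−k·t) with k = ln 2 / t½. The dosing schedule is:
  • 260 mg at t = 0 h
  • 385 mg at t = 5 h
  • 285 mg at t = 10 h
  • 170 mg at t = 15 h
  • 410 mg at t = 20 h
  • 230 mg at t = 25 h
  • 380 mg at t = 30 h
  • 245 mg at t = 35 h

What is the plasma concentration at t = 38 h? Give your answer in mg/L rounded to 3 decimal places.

542.532 mg/L

k = ln 2 / 7 = 0.09902 per h
Dose 1 (260 mg at t=0 h): 260·exp(−0.09902·38) = 6.037 mg/L
Dose 2 (385 mg at t=5 h): 385·exp(−0.09902·33) = 14.666 mg/L
Dose 3 (285 mg at t=10 h): 285·exp(−0.09902·28) = 17.812 mg/L
Dose 4 (170 mg at t=15 h): 170·exp(−0.09902·23) = 17.432 mg/L
Dose 5 (410 mg at t=20 h): 410·exp(−0.09902·18) = 68.977 mg/L
Dose 6 (230 mg at t=25 h): 230·exp(−0.09902·13) = 63.485 mg/L
Dose 7 (380 mg at t=30 h): 380·exp(−0.09902·8) = 172.087 mg/L
Dose 8 (245 mg at t=35 h): 245·exp(−0.09902·3) = 182.034 mg/L
C(38) = 6.037 + 14.666 + 17.812 + 17.432 + 68.977 + 63.485 + 172.087 + 182.034 = 542.532 mg/L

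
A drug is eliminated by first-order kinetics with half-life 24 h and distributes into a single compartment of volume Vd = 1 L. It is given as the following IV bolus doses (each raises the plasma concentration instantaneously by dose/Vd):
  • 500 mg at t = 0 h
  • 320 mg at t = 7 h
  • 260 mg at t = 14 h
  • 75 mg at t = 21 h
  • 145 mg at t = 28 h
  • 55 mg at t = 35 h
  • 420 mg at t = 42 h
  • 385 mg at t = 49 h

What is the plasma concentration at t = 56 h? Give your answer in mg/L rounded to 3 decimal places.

970.951 mg/L

k = ln 2 / 24 = 0.02888 per h
Dose 1 (500 mg at t=0 h): 500·exp(−0.02888·56) = 99.213 mg/L
Dose 2 (320 mg at t=7 h): 320·exp(−0.02888·49) = 77.723 mg/L
Dose 3 (260 mg at t=14 h): 260·exp(−0.02888·42) = 77.298 mg/L
Dose 4 (75 mg at t=21 h): 75·exp(−0.02888·35) = 27.293 mg/L
Dose 5 (145 mg at t=28 h): 145·exp(−0.02888·28) = 64.590 mg/L
Dose 6 (55 mg at t=35 h): 55·exp(−0.02888·21) = 29.989 mg/L
Dose 7 (420 mg at t=42 h): 420·exp(−0.02888·14) = 280.316 mg/L
Dose 8 (385 mg at t=49 h): 385·exp(−0.02888·7) = 314.529 mg/L
C(56) = 99.213 + 77.723 + 77.298 + 27.293 + 64.590 + 29.989 + 280.316 + 314.529 = 970.951 mg/L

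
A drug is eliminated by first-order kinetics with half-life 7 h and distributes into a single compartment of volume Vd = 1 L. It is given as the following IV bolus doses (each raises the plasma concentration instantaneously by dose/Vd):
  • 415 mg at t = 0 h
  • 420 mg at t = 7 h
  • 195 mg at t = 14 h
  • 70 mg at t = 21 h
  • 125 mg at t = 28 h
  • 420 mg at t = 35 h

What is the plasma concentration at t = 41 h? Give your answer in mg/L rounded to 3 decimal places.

311.129 mg/L

k = ln 2 / 7 = 0.09902 per h
Dose 1 (415 mg at t=0 h): 415·exp(−0.09902·41) = 7.159 mg/L
Dose 2 (420 mg at t=7 h): 420·exp(−0.09902·34) = 14.491 mg/L
Dose 3 (195 mg at t=14 h): 195·exp(−0.09902·27) = 13.456 mg/L
Dose 4 (70 mg at t=21 h): 70·exp(−0.09902·20) = 9.661 mg/L
Dose 5 (125 mg at t=28 h): 125·exp(−0.09902·13) = 34.503 mg/L
Dose 6 (420 mg at t=35 h): 420·exp(−0.09902·6) = 231.859 mg/L
C(41) = 7.159 + 14.491 + 13.456 + 9.661 + 34.503 + 231.859 = 311.129 mg/L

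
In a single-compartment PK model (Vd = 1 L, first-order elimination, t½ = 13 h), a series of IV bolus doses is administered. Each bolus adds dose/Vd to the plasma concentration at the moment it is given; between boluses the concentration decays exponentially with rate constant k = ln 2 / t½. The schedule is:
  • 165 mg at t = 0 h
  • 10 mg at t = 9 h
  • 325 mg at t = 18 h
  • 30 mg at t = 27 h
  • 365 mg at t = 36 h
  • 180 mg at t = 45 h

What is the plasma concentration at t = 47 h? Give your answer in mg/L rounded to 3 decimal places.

k = ln 2 / 13 = 0.05332 per h
Dose 1 (165 mg at t=0 h): 165·exp(−0.05332·47) = 13.463 mg/L
Dose 2 (10 mg at t=9 h): 10·exp(−0.05332·38) = 1.318 mg/L
Dose 3 (325 mg at t=18 h): 325·exp(−0.05332·29) = 69.240 mg/L
Dose 4 (30 mg at t=27 h): 30·exp(−0.05332·20) = 10.328 mg/L
Dose 5 (365 mg at t=36 h): 365·exp(−0.05332·11) = 203.037 mg/L
Dose 6 (180 mg at t=45 h): 180·exp(−0.05332·2) = 161.793 mg/L
C(47) = 13.463 + 1.318 + 69.240 + 10.328 + 203.037 + 161.793 = 459.179 mg/L

459.179 mg/L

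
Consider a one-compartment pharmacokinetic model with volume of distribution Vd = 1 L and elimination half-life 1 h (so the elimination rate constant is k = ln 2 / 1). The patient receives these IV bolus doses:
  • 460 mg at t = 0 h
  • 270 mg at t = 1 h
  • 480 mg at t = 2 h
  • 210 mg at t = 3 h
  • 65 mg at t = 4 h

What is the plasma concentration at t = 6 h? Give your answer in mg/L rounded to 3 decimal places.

k = ln 2 / 1 = 0.69315 per h
Dose 1 (460 mg at t=0 h): 460·exp(−0.69315·6) = 7.188 mg/L
Dose 2 (270 mg at t=1 h): 270·exp(−0.69315·5) = 8.438 mg/L
Dose 3 (480 mg at t=2 h): 480·exp(−0.69315·4) = 30.000 mg/L
Dose 4 (210 mg at t=3 h): 210·exp(−0.69315·3) = 26.250 mg/L
Dose 5 (65 mg at t=4 h): 65·exp(−0.69315·2) = 16.250 mg/L
C(6) = 7.188 + 8.438 + 30.000 + 26.250 + 16.250 = 88.125 mg/L

88.125 mg/L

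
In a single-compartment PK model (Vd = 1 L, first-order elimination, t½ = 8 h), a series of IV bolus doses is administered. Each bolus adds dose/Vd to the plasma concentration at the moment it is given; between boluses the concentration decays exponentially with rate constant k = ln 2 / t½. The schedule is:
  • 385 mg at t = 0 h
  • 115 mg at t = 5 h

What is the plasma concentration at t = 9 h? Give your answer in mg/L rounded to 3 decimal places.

257.841 mg/L

k = ln 2 / 8 = 0.08664 per h
Dose 1 (385 mg at t=0 h): 385·exp(−0.08664·9) = 176.523 mg/L
Dose 2 (115 mg at t=5 h): 115·exp(−0.08664·4) = 81.317 mg/L
C(9) = 176.523 + 81.317 = 257.841 mg/L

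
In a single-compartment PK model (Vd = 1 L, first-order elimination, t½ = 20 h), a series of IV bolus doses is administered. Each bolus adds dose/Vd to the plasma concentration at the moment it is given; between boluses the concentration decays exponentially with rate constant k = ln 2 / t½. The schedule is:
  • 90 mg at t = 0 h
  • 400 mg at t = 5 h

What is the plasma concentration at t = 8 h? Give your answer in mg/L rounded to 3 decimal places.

428.707 mg/L

k = ln 2 / 20 = 0.03466 per h
Dose 1 (90 mg at t=0 h): 90·exp(−0.03466·8) = 68.207 mg/L
Dose 2 (400 mg at t=5 h): 400·exp(−0.03466·3) = 360.500 mg/L
C(8) = 68.207 + 360.500 = 428.707 mg/L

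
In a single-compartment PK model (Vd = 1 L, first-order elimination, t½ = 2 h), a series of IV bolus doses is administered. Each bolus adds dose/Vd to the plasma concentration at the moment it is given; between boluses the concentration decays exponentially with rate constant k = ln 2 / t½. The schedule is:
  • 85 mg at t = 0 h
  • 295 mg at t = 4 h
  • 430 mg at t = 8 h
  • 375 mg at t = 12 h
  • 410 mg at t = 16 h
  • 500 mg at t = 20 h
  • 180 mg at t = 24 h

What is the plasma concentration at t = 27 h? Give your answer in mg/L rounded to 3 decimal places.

119.668 mg/L

k = ln 2 / 2 = 0.34657 per h
Dose 1 (85 mg at t=0 h): 85·exp(−0.34657·27) = 0.007 mg/L
Dose 2 (295 mg at t=4 h): 295·exp(−0.34657·23) = 0.102 mg/L
Dose 3 (430 mg at t=8 h): 430·exp(−0.34657·19) = 0.594 mg/L
Dose 4 (375 mg at t=12 h): 375·exp(−0.34657·15) = 2.072 mg/L
Dose 5 (410 mg at t=16 h): 410·exp(−0.34657·11) = 9.060 mg/L
Dose 6 (500 mg at t=20 h): 500·exp(−0.34657·7) = 44.194 mg/L
Dose 7 (180 mg at t=24 h): 180·exp(−0.34657·3) = 63.640 mg/L
C(27) = 0.007 + 0.102 + 0.594 + 2.072 + 9.060 + 44.194 + 63.640 = 119.668 mg/L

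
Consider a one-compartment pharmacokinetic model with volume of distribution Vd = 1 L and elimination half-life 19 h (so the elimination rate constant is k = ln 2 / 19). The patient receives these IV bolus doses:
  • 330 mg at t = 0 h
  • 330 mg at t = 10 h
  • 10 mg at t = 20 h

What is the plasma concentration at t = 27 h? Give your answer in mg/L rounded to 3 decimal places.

308.470 mg/L

k = ln 2 / 19 = 0.03648 per h
Dose 1 (330 mg at t=0 h): 330·exp(−0.03648·27) = 123.235 mg/L
Dose 2 (330 mg at t=10 h): 330·exp(−0.03648·17) = 177.489 mg/L
Dose 3 (10 mg at t=20 h): 10·exp(−0.03648·7) = 7.746 mg/L
C(27) = 123.235 + 177.489 + 7.746 = 308.470 mg/L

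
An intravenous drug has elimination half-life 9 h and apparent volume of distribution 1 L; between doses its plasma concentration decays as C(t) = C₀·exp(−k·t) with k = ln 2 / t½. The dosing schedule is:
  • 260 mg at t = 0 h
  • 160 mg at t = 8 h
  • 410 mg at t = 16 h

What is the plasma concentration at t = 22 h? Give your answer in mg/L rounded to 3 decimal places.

360.482 mg/L

k = ln 2 / 9 = 0.07702 per h
Dose 1 (260 mg at t=0 h): 260·exp(−0.07702·22) = 47.766 mg/L
Dose 2 (160 mg at t=8 h): 160·exp(−0.07702·14) = 54.432 mg/L
Dose 3 (410 mg at t=16 h): 410·exp(−0.07702·6) = 258.284 mg/L
C(22) = 47.766 + 54.432 + 258.284 = 360.482 mg/L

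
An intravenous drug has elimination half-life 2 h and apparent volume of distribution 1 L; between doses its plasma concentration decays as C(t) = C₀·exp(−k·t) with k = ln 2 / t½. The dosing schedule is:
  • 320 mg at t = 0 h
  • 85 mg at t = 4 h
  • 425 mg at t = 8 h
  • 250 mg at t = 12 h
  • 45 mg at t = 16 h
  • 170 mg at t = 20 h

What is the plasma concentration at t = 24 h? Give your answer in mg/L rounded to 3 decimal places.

k = ln 2 / 2 = 0.34657 per h
Dose 1 (320 mg at t=0 h): 320·exp(−0.34657·24) = 0.078 mg/L
Dose 2 (85 mg at t=4 h): 85·exp(−0.34657·20) = 0.083 mg/L
Dose 3 (425 mg at t=8 h): 425·exp(−0.34657·16) = 1.660 mg/L
Dose 4 (250 mg at t=12 h): 250·exp(−0.34657·12) = 3.906 mg/L
Dose 5 (45 mg at t=16 h): 45·exp(−0.34657·8) = 2.812 mg/L
Dose 6 (170 mg at t=20 h): 170·exp(−0.34657·4) = 42.500 mg/L
C(24) = 0.078 + 0.083 + 1.660 + 3.906 + 2.812 + 42.500 = 51.040 mg/L

51.040 mg/L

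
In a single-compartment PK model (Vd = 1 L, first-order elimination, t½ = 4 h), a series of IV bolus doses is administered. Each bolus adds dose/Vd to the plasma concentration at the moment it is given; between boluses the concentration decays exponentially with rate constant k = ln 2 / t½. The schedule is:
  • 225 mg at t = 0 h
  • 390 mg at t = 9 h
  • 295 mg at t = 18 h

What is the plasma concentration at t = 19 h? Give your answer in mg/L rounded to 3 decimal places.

325.369 mg/L

k = ln 2 / 4 = 0.17329 per h
Dose 1 (225 mg at t=0 h): 225·exp(−0.17329·19) = 8.362 mg/L
Dose 2 (390 mg at t=9 h): 390·exp(−0.17329·10) = 68.943 mg/L
Dose 3 (295 mg at t=18 h): 295·exp(−0.17329·1) = 248.064 mg/L
C(19) = 8.362 + 68.943 + 248.064 = 325.369 mg/L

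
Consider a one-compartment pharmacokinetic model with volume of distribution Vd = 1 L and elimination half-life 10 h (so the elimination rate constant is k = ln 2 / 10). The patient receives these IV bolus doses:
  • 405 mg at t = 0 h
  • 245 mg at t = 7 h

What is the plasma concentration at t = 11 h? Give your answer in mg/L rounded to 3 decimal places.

374.614 mg/L

k = ln 2 / 10 = 0.06931 per h
Dose 1 (405 mg at t=0 h): 405·exp(−0.06931·11) = 188.939 mg/L
Dose 2 (245 mg at t=7 h): 245·exp(−0.06931·4) = 185.675 mg/L
C(11) = 188.939 + 185.675 = 374.614 mg/L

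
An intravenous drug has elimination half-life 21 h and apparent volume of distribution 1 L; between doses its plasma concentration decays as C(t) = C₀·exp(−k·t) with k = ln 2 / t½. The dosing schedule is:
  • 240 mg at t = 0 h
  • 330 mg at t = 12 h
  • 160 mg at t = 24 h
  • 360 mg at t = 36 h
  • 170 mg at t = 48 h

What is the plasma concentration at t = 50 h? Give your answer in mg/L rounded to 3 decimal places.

k = ln 2 / 21 = 0.03301 per h
Dose 1 (240 mg at t=0 h): 240·exp(−0.03301·50) = 46.076 mg/L
Dose 2 (330 mg at t=12 h): 330·exp(−0.03301·38) = 94.144 mg/L
Dose 3 (160 mg at t=24 h): 160·exp(−0.03301·26) = 67.829 mg/L
Dose 4 (360 mg at t=36 h): 360·exp(−0.03301·14) = 226.786 mg/L
Dose 5 (170 mg at t=48 h): 170·exp(−0.03301·2) = 159.140 mg/L
C(50) = 46.076 + 94.144 + 67.829 + 226.786 + 159.140 = 593.975 mg/L

593.975 mg/L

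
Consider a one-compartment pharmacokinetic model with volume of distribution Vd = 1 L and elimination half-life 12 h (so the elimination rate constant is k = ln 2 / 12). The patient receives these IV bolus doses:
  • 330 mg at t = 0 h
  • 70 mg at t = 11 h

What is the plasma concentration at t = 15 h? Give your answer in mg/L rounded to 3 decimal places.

194.307 mg/L

k = ln 2 / 12 = 0.05776 per h
Dose 1 (330 mg at t=0 h): 330·exp(−0.05776·15) = 138.748 mg/L
Dose 2 (70 mg at t=11 h): 70·exp(−0.05776·4) = 55.559 mg/L
C(15) = 138.748 + 55.559 = 194.307 mg/L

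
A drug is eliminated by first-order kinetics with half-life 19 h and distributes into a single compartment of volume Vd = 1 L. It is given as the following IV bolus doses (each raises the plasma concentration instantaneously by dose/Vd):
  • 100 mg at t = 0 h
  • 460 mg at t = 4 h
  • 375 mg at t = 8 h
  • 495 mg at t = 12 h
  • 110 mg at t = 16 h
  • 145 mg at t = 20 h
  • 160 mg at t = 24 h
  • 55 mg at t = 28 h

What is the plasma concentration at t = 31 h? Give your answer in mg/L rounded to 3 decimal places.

947.548 mg/L

k = ln 2 / 19 = 0.03648 per h
Dose 1 (100 mg at t=0 h): 100·exp(−0.03648·31) = 32.273 mg/L
Dose 2 (460 mg at t=4 h): 460·exp(−0.03648·27) = 171.782 mg/L
Dose 3 (375 mg at t=8 h): 375·exp(−0.03648·23) = 162.042 mg/L
Dose 4 (495 mg at t=12 h): 495·exp(−0.03648·19) = 247.500 mg/L
Dose 5 (110 mg at t=16 h): 110·exp(−0.03648·15) = 63.641 mg/L
Dose 6 (145 mg at t=20 h): 145·exp(−0.03648·11) = 97.071 mg/L
Dose 7 (160 mg at t=24 h): 160·exp(−0.03648·7) = 123.941 mg/L
Dose 8 (55 mg at t=28 h): 55·exp(−0.03648·3) = 49.298 mg/L
C(31) = 32.273 + 171.782 + 162.042 + 247.500 + 63.641 + 97.071 + 123.941 + 49.298 = 947.548 mg/L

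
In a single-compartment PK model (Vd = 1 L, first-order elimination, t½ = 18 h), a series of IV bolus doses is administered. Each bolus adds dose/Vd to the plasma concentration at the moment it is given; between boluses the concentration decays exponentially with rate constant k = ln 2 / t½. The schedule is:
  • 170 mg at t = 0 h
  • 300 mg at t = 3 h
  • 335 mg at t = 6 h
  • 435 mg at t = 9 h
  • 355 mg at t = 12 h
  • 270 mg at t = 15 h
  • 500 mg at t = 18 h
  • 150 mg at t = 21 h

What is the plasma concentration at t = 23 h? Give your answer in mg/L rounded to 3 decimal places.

k = ln 2 / 18 = 0.03851 per h
Dose 1 (170 mg at t=0 h): 170·exp(−0.03851·23) = 70.113 mg/L
Dose 2 (300 mg at t=3 h): 300·exp(−0.03851·20) = 138.881 mg/L
Dose 3 (335 mg at t=6 h): 335·exp(−0.03851·17) = 174.076 mg/L
Dose 4 (435 mg at t=9 h): 435·exp(−0.03851·14) = 253.720 mg/L
Dose 5 (355 mg at t=12 h): 355·exp(−0.03851·11) = 232.416 mg/L
Dose 6 (270 mg at t=15 h): 270·exp(−0.03851·8) = 198.414 mg/L
Dose 7 (500 mg at t=18 h): 500·exp(−0.03851·5) = 412.430 mg/L
Dose 8 (150 mg at t=21 h): 150·exp(−0.03851·2) = 138.881 mg/L
C(23) = 70.113 + 138.881 + 174.076 + 253.720 + 232.416 + 198.414 + 412.430 + 138.881 = 1618.932 mg/L

1618.932 mg/L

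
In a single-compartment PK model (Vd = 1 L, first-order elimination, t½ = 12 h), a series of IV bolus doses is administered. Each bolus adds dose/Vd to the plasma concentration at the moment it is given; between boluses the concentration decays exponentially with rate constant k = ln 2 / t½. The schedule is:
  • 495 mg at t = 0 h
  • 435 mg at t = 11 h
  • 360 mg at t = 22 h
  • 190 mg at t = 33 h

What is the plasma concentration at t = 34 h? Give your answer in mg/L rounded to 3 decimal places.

k = ln 2 / 12 = 0.05776 per h
Dose 1 (495 mg at t=0 h): 495·exp(−0.05776·34) = 69.452 mg/L
Dose 2 (435 mg at t=11 h): 435·exp(−0.05776·23) = 115.217 mg/L
Dose 3 (360 mg at t=22 h): 360·exp(−0.05776·12) = 180.000 mg/L
Dose 4 (190 mg at t=33 h): 190·exp(−0.05776·1) = 179.336 mg/L
C(34) = 69.452 + 115.217 + 180.000 + 179.336 = 544.005 mg/L

544.005 mg/L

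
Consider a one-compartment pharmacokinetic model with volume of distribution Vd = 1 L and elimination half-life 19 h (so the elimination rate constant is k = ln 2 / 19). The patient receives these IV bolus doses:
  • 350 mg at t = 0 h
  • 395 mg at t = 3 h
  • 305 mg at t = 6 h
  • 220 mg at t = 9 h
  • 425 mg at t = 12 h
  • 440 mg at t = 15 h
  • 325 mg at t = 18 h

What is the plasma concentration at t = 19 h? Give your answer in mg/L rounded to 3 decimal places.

k = ln 2 / 19 = 0.03648 per h
Dose 1 (350 mg at t=0 h): 350·exp(−0.03648·19) = 175.000 mg/L
Dose 2 (395 mg at t=3 h): 395·exp(−0.03648·16) = 220.342 mg/L
Dose 3 (305 mg at t=6 h): 305·exp(−0.03648·13) = 189.816 mg/L
Dose 4 (220 mg at t=9 h): 220·exp(−0.03648·10) = 152.752 mg/L
Dose 5 (425 mg at t=12 h): 425·exp(−0.03648·7) = 329.218 mg/L
Dose 6 (440 mg at t=15 h): 440·exp(−0.03648·4) = 380.258 mg/L
Dose 7 (325 mg at t=18 h): 325·exp(−0.03648·1) = 313.357 mg/L
C(19) = 175.000 + 220.342 + 189.816 + 152.752 + 329.218 + 380.258 + 313.357 = 1760.742 mg/L

1760.742 mg/L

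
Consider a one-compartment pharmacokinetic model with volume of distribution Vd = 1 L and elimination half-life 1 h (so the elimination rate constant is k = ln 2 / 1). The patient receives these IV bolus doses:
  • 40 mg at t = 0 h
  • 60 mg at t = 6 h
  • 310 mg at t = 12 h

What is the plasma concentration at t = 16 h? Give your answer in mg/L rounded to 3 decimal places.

k = ln 2 / 1 = 0.69315 per h
Dose 1 (40 mg at t=0 h): 40·exp(−0.69315·16) = 0.001 mg/L
Dose 2 (60 mg at t=6 h): 60·exp(−0.69315·10) = 0.059 mg/L
Dose 3 (310 mg at t=12 h): 310·exp(−0.69315·4) = 19.375 mg/L
C(16) = 0.001 + 0.059 + 19.375 = 19.434 mg/L

19.434 mg/L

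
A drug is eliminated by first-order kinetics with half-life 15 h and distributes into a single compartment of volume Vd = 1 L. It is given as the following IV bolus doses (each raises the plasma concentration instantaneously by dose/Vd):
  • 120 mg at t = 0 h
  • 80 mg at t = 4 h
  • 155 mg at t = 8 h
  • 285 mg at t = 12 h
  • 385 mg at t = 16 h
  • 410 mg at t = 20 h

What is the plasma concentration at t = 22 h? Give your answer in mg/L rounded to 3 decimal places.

k = ln 2 / 15 = 0.04621 per h
Dose 1 (120 mg at t=0 h): 120·exp(−0.04621·22) = 43.418 mg/L
Dose 2 (80 mg at t=4 h): 80·exp(−0.04621·18) = 34.822 mg/L
Dose 3 (155 mg at t=8 h): 155·exp(−0.04621·14) = 81.165 mg/L
Dose 4 (285 mg at t=12 h): 285·exp(−0.04621·10) = 179.539 mg/L
Dose 5 (385 mg at t=16 h): 385·exp(−0.04621·6) = 291.775 mg/L
Dose 6 (410 mg at t=20 h): 410·exp(−0.04621·2) = 373.806 mg/L
C(22) = 43.418 + 34.822 + 81.165 + 179.539 + 291.775 + 373.806 = 1004.526 mg/L

1004.526 mg/L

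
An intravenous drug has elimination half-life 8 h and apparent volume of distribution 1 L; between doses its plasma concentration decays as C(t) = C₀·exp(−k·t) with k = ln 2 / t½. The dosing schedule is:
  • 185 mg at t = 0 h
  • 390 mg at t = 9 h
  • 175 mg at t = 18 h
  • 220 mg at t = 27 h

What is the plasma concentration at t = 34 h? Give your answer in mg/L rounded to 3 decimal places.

k = ln 2 / 8 = 0.08664 per h
Dose 1 (185 mg at t=0 h): 185·exp(−0.08664·34) = 9.723 mg/L
Dose 2 (390 mg at t=9 h): 390·exp(−0.08664·25) = 44.704 mg/L
Dose 3 (175 mg at t=18 h): 175·exp(−0.08664·16) = 43.750 mg/L
Dose 4 (220 mg at t=27 h): 220·exp(−0.08664·7) = 119.956 mg/L
C(34) = 9.723 + 44.704 + 43.750 + 119.956 = 218.133 mg/L

218.133 mg/L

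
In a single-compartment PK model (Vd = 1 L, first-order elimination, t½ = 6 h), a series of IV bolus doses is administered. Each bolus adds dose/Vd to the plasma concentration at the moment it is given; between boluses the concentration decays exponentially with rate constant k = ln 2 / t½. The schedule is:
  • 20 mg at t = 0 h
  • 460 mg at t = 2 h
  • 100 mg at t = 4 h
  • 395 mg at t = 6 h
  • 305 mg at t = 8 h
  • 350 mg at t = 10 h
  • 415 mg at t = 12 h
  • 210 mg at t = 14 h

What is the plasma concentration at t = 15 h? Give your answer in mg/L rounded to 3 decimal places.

k = ln 2 / 6 = 0.11552 per h
Dose 1 (20 mg at t=0 h): 20·exp(−0.11552·15) = 3.536 mg/L
Dose 2 (460 mg at t=2 h): 460·exp(−0.11552·13) = 102.453 mg/L
Dose 3 (100 mg at t=4 h): 100·exp(−0.11552·11) = 28.062 mg/L
Dose 4 (395 mg at t=6 h): 395·exp(−0.11552·9) = 139.654 mg/L
Dose 5 (305 mg at t=8 h): 305·exp(−0.11552·7) = 135.862 mg/L
Dose 6 (350 mg at t=10 h): 350·exp(−0.11552·5) = 196.431 mg/L
Dose 7 (415 mg at t=12 h): 415·exp(−0.11552·3) = 293.449 mg/L
Dose 8 (210 mg at t=14 h): 210·exp(−0.11552·1) = 187.089 mg/L
C(15) = 3.536 + 102.453 + 28.062 + 139.654 + 135.862 + 196.431 + 293.449 + 187.089 = 1086.535 mg/L

1086.535 mg/L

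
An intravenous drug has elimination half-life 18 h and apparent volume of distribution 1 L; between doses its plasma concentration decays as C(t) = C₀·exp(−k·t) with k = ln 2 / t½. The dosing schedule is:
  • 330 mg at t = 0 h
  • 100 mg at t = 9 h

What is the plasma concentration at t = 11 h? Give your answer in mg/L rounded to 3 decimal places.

308.636 mg/L

k = ln 2 / 18 = 0.03851 per h
Dose 1 (330 mg at t=0 h): 330·exp(−0.03851·11) = 216.048 mg/L
Dose 2 (100 mg at t=9 h): 100·exp(−0.03851·2) = 92.587 mg/L
C(11) = 216.048 + 92.587 = 308.636 mg/L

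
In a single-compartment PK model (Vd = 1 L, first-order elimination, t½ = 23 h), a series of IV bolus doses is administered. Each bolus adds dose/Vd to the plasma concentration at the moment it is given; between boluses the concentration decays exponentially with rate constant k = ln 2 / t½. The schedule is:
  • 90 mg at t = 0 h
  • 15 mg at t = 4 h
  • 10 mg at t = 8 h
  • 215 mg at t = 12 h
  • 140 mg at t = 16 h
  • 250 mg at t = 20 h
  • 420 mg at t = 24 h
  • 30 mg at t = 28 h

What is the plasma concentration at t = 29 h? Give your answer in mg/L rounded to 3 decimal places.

854.324 mg/L

k = ln 2 / 23 = 0.03014 per h
Dose 1 (90 mg at t=0 h): 90·exp(−0.03014·29) = 37.556 mg/L
Dose 2 (15 mg at t=4 h): 15·exp(−0.03014·25) = 7.061 mg/L
Dose 3 (10 mg at t=8 h): 10·exp(−0.03014·21) = 5.311 mg/L
Dose 4 (215 mg at t=12 h): 215·exp(−0.03014·17) = 128.807 mg/L
Dose 5 (140 mg at t=16 h): 140·exp(−0.03014·13) = 94.619 mg/L
Dose 6 (250 mg at t=20 h): 250·exp(−0.03014·9) = 190.610 mg/L
Dose 7 (420 mg at t=24 h): 420·exp(−0.03014·5) = 361.250 mg/L
Dose 8 (30 mg at t=28 h): 30·exp(−0.03014·1) = 29.109 mg/L
C(29) = 37.556 + 7.061 + 5.311 + 128.807 + 94.619 + 190.610 + 361.250 + 29.109 = 854.324 mg/L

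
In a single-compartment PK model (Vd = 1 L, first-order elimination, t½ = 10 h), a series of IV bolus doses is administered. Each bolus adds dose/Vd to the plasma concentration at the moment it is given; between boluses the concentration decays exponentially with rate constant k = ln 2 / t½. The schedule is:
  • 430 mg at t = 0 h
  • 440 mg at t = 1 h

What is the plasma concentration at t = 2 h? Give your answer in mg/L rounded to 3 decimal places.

784.871 mg/L

k = ln 2 / 10 = 0.06931 per h
Dose 1 (430 mg at t=0 h): 430·exp(−0.06931·2) = 374.337 mg/L
Dose 2 (440 mg at t=1 h): 440·exp(−0.06931·1) = 410.535 mg/L
C(2) = 374.337 + 410.535 = 784.871 mg/L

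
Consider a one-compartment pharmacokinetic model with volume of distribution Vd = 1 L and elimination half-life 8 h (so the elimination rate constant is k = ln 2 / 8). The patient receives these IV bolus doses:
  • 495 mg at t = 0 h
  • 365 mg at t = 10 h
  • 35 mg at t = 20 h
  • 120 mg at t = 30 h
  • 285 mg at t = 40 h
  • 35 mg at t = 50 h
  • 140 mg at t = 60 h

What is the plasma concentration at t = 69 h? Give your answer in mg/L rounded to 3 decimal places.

102.081 mg/L

k = ln 2 / 8 = 0.08664 per h
Dose 1 (495 mg at t=0 h): 495·exp(−0.08664·69) = 1.254 mg/L
Dose 2 (365 mg at t=10 h): 365·exp(−0.08664·59) = 2.199 mg/L
Dose 3 (35 mg at t=20 h): 35·exp(−0.08664·49) = 0.501 mg/L
Dose 4 (120 mg at t=30 h): 120·exp(−0.08664·39) = 4.089 mg/L
Dose 5 (285 mg at t=40 h): 285·exp(−0.08664·29) = 23.100 mg/L
Dose 6 (35 mg at t=50 h): 35·exp(−0.08664·19) = 6.747 mg/L
Dose 7 (140 mg at t=60 h): 140·exp(−0.08664·9) = 64.190 mg/L
C(69) = 1.254 + 2.199 + 0.501 + 4.089 + 23.100 + 6.747 + 64.190 = 102.081 mg/L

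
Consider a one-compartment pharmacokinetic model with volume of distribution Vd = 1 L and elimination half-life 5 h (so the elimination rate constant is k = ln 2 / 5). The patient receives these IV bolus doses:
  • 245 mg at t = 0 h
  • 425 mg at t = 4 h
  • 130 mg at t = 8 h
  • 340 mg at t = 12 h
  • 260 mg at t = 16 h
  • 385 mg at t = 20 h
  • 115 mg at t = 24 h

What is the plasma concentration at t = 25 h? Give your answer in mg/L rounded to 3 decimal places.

466.453 mg/L

k = ln 2 / 5 = 0.13863 per h
Dose 1 (245 mg at t=0 h): 245·exp(−0.13863·25) = 7.656 mg/L
Dose 2 (425 mg at t=4 h): 425·exp(−0.13863·21) = 23.124 mg/L
Dose 3 (130 mg at t=8 h): 130·exp(−0.13863·17) = 12.315 mg/L
Dose 4 (340 mg at t=12 h): 340·exp(−0.13863·13) = 56.079 mg/L
Dose 5 (260 mg at t=16 h): 260·exp(−0.13863·9) = 74.665 mg/L
Dose 6 (385 mg at t=20 h): 385·exp(−0.13863·5) = 192.500 mg/L
Dose 7 (115 mg at t=24 h): 115·exp(−0.13863·1) = 100.113 mg/L
C(25) = 7.656 + 23.124 + 12.315 + 56.079 + 74.665 + 192.500 + 100.113 = 466.453 mg/L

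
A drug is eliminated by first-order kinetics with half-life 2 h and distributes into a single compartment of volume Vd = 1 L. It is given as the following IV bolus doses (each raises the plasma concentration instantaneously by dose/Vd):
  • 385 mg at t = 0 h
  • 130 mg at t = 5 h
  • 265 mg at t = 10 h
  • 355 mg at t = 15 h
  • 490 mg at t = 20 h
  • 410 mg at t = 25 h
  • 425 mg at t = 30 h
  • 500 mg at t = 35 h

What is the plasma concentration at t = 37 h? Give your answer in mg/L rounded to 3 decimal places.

295.524 mg/L

k = ln 2 / 2 = 0.34657 per h
Dose 1 (385 mg at t=0 h): 385·exp(−0.34657·37) = 0.001 mg/L
Dose 2 (130 mg at t=5 h): 130·exp(−0.34657·32) = 0.002 mg/L
Dose 3 (265 mg at t=10 h): 265·exp(−0.34657·27) = 0.023 mg/L
Dose 4 (355 mg at t=15 h): 355·exp(−0.34657·22) = 0.173 mg/L
Dose 5 (490 mg at t=20 h): 490·exp(−0.34657·17) = 1.353 mg/L
Dose 6 (410 mg at t=25 h): 410·exp(−0.34657·12) = 6.406 mg/L
Dose 7 (425 mg at t=30 h): 425·exp(−0.34657·7) = 37.565 mg/L
Dose 8 (500 mg at t=35 h): 500·exp(−0.34657·2) = 250.000 mg/L
C(37) = 0.001 + 0.002 + 0.023 + 0.173 + 1.353 + 6.406 + 37.565 + 250.000 = 295.524 mg/L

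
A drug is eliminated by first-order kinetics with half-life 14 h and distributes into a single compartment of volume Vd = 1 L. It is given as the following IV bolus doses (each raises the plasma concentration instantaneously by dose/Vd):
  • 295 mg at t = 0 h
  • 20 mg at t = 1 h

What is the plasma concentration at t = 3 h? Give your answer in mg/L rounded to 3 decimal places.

272.396 mg/L

k = ln 2 / 14 = 0.04951 per h
Dose 1 (295 mg at t=0 h): 295·exp(−0.04951·3) = 254.282 mg/L
Dose 2 (20 mg at t=1 h): 20·exp(−0.04951·2) = 18.114 mg/L
C(3) = 254.282 + 18.114 = 272.396 mg/L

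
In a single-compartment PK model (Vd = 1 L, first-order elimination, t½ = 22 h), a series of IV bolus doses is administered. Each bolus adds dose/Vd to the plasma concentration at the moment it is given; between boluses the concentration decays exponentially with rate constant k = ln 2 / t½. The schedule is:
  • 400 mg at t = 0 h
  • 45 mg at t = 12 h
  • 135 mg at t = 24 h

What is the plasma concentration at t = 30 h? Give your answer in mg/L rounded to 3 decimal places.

292.709 mg/L

k = ln 2 / 22 = 0.03151 per h
Dose 1 (400 mg at t=0 h): 400·exp(−0.03151·30) = 155.441 mg/L
Dose 2 (45 mg at t=12 h): 45·exp(−0.03151·18) = 25.522 mg/L
Dose 3 (135 mg at t=24 h): 135·exp(−0.03151·6) = 111.747 mg/L
C(30) = 155.441 + 25.522 + 111.747 = 292.709 mg/L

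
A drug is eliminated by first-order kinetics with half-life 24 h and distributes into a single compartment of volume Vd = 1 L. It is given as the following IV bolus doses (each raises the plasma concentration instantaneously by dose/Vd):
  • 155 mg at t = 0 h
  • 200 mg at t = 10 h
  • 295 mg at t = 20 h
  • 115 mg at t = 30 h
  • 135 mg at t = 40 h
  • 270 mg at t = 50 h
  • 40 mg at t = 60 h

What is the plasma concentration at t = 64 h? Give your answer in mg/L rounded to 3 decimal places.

k = ln 2 / 24 = 0.02888 per h
Dose 1 (155 mg at t=0 h): 155·exp(−0.02888·64) = 24.411 mg/L
Dose 2 (200 mg at t=10 h): 200·exp(−0.02888·54) = 42.045 mg/L
Dose 3 (295 mg at t=20 h): 295·exp(−0.02888·44) = 82.782 mg/L
Dose 4 (115 mg at t=30 h): 115·exp(−0.02888·34) = 43.076 mg/L
Dose 5 (135 mg at t=40 h): 135·exp(−0.02888·24) = 67.500 mg/L
Dose 6 (270 mg at t=50 h): 270·exp(−0.02888·14) = 180.203 mg/L
Dose 7 (40 mg at t=60 h): 40·exp(−0.02888·4) = 35.636 mg/L
C(64) = 24.411 + 42.045 + 82.782 + 43.076 + 67.500 + 180.203 + 35.636 = 475.653 mg/L

475.653 mg/L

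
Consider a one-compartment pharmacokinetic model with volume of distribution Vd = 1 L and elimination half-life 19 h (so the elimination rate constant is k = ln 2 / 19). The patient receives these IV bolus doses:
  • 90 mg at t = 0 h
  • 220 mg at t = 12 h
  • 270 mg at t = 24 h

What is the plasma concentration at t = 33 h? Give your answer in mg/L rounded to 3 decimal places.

k = ln 2 / 19 = 0.03648 per h
Dose 1 (90 mg at t=0 h): 90·exp(−0.03648·33) = 27.002 mg/L
Dose 2 (220 mg at t=12 h): 220·exp(−0.03648·21) = 102.260 mg/L
Dose 3 (270 mg at t=24 h): 270·exp(−0.03648·9) = 194.433 mg/L
C(33) = 27.002 + 102.260 + 194.433 = 323.695 mg/L

323.695 mg/L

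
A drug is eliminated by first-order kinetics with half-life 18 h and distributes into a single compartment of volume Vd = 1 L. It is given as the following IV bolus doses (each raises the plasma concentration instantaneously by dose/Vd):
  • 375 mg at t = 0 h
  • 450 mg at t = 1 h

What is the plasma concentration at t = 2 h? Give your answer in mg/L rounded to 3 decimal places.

k = ln 2 / 18 = 0.03851 per h
Dose 1 (375 mg at t=0 h): 375·exp(−0.03851·2) = 347.203 mg/L
Dose 2 (450 mg at t=1 h): 450·exp(−0.03851·1) = 433.001 mg/L
C(2) = 347.203 + 433.001 = 780.204 mg/L

780.204 mg/L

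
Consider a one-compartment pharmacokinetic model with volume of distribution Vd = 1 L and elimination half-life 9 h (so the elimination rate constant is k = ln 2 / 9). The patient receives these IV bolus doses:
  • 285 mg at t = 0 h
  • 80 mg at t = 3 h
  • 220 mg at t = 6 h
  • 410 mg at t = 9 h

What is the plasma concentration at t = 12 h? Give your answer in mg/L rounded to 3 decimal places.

617.111 mg/L

k = ln 2 / 9 = 0.07702 per h
Dose 1 (285 mg at t=0 h): 285·exp(−0.07702·12) = 113.102 mg/L
Dose 2 (80 mg at t=3 h): 80·exp(−0.07702·9) = 40.000 mg/L
Dose 3 (220 mg at t=6 h): 220·exp(−0.07702·6) = 138.591 mg/L
Dose 4 (410 mg at t=9 h): 410·exp(−0.07702·3) = 325.417 mg/L
C(12) = 113.102 + 40.000 + 138.591 + 325.417 = 617.111 mg/L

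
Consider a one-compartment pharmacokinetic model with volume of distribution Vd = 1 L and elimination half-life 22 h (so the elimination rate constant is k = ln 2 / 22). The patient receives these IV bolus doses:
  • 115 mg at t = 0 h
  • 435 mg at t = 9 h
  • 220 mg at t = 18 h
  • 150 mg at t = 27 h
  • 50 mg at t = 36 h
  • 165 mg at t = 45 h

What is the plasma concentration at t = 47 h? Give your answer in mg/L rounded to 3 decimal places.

515.923 mg/L

k = ln 2 / 22 = 0.03151 per h
Dose 1 (115 mg at t=0 h): 115·exp(−0.03151·47) = 26.157 mg/L
Dose 2 (435 mg at t=9 h): 435·exp(−0.03151·38) = 131.380 mg/L
Dose 3 (220 mg at t=18 h): 220·exp(−0.03151·29) = 88.229 mg/L
Dose 4 (150 mg at t=27 h): 150·exp(−0.03151·20) = 79.878 mg/L
Dose 5 (50 mg at t=36 h): 50·exp(−0.03151·11) = 35.355 mg/L
Dose 6 (165 mg at t=45 h): 165·exp(−0.03151·2) = 154.924 mg/L
C(47) = 26.157 + 131.380 + 88.229 + 79.878 + 35.355 + 154.924 = 515.923 mg/L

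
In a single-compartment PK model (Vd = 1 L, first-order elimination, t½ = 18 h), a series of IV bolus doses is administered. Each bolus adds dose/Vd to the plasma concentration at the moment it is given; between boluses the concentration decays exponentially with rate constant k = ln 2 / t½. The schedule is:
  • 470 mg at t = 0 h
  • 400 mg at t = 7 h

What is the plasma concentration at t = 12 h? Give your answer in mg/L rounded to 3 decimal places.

k = ln 2 / 18 = 0.03851 per h
Dose 1 (470 mg at t=0 h): 470·exp(−0.03851·12) = 296.081 mg/L
Dose 2 (400 mg at t=7 h): 400·exp(−0.03851·5) = 329.944 mg/L
C(12) = 296.081 + 329.944 = 626.026 mg/L

626.026 mg/L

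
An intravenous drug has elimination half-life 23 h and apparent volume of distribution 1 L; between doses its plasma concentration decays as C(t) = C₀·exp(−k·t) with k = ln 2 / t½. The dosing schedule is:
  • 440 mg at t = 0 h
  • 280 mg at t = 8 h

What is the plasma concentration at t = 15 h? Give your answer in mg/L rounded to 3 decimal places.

k = ln 2 / 23 = 0.03014 per h
Dose 1 (440 mg at t=0 h): 440·exp(−0.03014·15) = 279.981 mg/L
Dose 2 (280 mg at t=8 h): 280·exp(−0.03014·7) = 226.746 mg/L
C(15) = 279.981 + 226.746 = 506.727 mg/L

506.727 mg/L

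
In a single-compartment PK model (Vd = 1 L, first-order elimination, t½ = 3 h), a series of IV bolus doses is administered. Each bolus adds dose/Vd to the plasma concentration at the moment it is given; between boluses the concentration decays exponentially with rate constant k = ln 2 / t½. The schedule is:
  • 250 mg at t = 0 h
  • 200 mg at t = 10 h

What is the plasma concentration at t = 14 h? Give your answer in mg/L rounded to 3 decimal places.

k = ln 2 / 3 = 0.23105 per h
Dose 1 (250 mg at t=0 h): 250·exp(−0.23105·14) = 9.843 mg/L
Dose 2 (200 mg at t=10 h): 200·exp(−0.23105·4) = 79.370 mg/L
C(14) = 9.843 + 79.370 = 89.213 mg/L

89.213 mg/L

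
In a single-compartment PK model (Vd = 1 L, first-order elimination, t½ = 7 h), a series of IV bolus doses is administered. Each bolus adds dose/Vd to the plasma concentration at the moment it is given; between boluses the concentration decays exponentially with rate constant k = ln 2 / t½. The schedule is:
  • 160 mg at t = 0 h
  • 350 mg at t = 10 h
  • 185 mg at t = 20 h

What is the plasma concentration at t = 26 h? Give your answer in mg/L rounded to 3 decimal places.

k = ln 2 / 7 = 0.09902 per h
Dose 1 (160 mg at t=0 h): 160·exp(−0.09902·26) = 12.190 mg/L
Dose 2 (350 mg at t=10 h): 350·exp(−0.09902·16) = 71.779 mg/L
Dose 3 (185 mg at t=20 h): 185·exp(−0.09902·6) = 102.128 mg/L
C(26) = 12.190 + 71.779 + 102.128 = 186.098 mg/L

186.098 mg/L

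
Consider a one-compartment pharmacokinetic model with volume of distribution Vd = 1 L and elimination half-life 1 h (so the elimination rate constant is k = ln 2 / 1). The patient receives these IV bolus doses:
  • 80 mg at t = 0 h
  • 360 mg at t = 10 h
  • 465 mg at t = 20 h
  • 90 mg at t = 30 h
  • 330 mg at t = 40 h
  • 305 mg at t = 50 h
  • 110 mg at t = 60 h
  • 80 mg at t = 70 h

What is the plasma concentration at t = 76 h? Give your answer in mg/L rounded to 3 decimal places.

1.252 mg/L

k = ln 2 / 1 = 0.69315 per h
Dose 1 (80 mg at t=0 h): 80·exp(−0.69315·76) = 0.000 mg/L
Dose 2 (360 mg at t=10 h): 360·exp(−0.69315·66) = 0.000 mg/L
Dose 3 (465 mg at t=20 h): 465·exp(−0.69315·56) = 0.000 mg/L
Dose 4 (90 mg at t=30 h): 90·exp(−0.69315·46) = 0.000 mg/L
Dose 5 (330 mg at t=40 h): 330·exp(−0.69315·36) = 0.000 mg/L
Dose 6 (305 mg at t=50 h): 305·exp(−0.69315·26) = 0.000 mg/L
Dose 7 (110 mg at t=60 h): 110·exp(−0.69315·16) = 0.002 mg/L
Dose 8 (80 mg at t=70 h): 80·exp(−0.69315·6) = 1.250 mg/L
C(76) = 0.000 + 0.000 + 0.000 + 0.000 + 0.000 + 0.000 + 0.002 + 1.250 = 1.252 mg/L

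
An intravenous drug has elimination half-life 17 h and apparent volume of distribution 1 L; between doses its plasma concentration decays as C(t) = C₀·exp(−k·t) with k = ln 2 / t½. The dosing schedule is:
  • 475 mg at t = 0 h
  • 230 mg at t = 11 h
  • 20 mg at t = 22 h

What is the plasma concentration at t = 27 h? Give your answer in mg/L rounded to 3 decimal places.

294.072 mg/L

k = ln 2 / 17 = 0.04077 per h
Dose 1 (475 mg at t=0 h): 475·exp(−0.04077·27) = 157.975 mg/L
Dose 2 (230 mg at t=11 h): 230·exp(−0.04077·16) = 119.786 mg/L
Dose 3 (20 mg at t=22 h): 20·exp(−0.04077·5) = 16.311 mg/L
C(27) = 157.975 + 119.786 + 16.311 = 294.072 mg/L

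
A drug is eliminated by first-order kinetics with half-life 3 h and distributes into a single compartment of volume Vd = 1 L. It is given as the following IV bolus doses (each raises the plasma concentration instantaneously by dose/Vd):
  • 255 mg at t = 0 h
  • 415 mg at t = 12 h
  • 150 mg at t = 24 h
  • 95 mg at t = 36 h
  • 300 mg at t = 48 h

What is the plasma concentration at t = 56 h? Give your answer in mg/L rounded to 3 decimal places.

48.291 mg/L

k = ln 2 / 3 = 0.23105 per h
Dose 1 (255 mg at t=0 h): 255·exp(−0.23105·56) = 0.001 mg/L
Dose 2 (415 mg at t=12 h): 415·exp(−0.23105·44) = 0.016 mg/L
Dose 3 (150 mg at t=24 h): 150·exp(−0.23105·32) = 0.092 mg/L
Dose 4 (95 mg at t=36 h): 95·exp(−0.23105·20) = 0.935 mg/L
Dose 5 (300 mg at t=48 h): 300·exp(−0.23105·8) = 47.247 mg/L
C(56) = 0.001 + 0.016 + 0.092 + 0.935 + 47.247 = 48.291 mg/L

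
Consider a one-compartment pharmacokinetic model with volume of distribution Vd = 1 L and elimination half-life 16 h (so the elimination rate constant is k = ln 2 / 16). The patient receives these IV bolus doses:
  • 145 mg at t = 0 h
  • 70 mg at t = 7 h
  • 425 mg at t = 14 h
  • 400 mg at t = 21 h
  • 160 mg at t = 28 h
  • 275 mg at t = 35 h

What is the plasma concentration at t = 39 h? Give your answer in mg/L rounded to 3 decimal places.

k = ln 2 / 16 = 0.04332 per h
Dose 1 (145 mg at t=0 h): 145·exp(−0.04332·39) = 26.767 mg/L
Dose 2 (70 mg at t=7 h): 70·exp(−0.04332·32) = 17.500 mg/L
Dose 3 (425 mg at t=14 h): 425·exp(−0.04332·25) = 143.890 mg/L
Dose 4 (400 mg at t=21 h): 400·exp(−0.04332·18) = 183.401 mg/L
Dose 5 (160 mg at t=28 h): 160·exp(−0.04332·11) = 99.349 mg/L
Dose 6 (275 mg at t=35 h): 275·exp(−0.04332·4) = 231.247 mg/L
C(39) = 26.767 + 17.500 + 143.890 + 183.401 + 99.349 + 231.247 = 702.153 mg/L

702.153 mg/L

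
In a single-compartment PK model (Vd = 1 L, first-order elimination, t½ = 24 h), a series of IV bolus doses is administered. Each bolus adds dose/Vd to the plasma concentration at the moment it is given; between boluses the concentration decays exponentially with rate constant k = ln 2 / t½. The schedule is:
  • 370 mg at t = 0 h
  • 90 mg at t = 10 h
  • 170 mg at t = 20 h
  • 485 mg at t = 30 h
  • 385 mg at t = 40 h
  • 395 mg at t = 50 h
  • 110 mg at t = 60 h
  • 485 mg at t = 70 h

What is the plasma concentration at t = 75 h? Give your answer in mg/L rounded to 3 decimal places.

1046.222 mg/L

k = ln 2 / 24 = 0.02888 per h
Dose 1 (370 mg at t=0 h): 370·exp(−0.02888·75) = 42.411 mg/L
Dose 2 (90 mg at t=10 h): 90·exp(−0.02888·65) = 13.771 mg/L
Dose 3 (170 mg at t=20 h): 170·exp(−0.02888·55) = 34.721 mg/L
Dose 4 (485 mg at t=30 h): 485·exp(−0.02888·45) = 132.224 mg/L
Dose 5 (385 mg at t=40 h): 385·exp(−0.02888·35) = 140.107 mg/L
Dose 6 (395 mg at t=50 h): 395·exp(−0.02888·25) = 191.878 mg/L
Dose 7 (110 mg at t=60 h): 110·exp(−0.02888·15) = 71.326 mg/L
Dose 8 (485 mg at t=70 h): 485·exp(−0.02888·5) = 419.785 mg/L
C(75) = 42.411 + 13.771 + 34.721 + 132.224 + 140.107 + 191.878 + 71.326 + 419.785 = 1046.222 mg/L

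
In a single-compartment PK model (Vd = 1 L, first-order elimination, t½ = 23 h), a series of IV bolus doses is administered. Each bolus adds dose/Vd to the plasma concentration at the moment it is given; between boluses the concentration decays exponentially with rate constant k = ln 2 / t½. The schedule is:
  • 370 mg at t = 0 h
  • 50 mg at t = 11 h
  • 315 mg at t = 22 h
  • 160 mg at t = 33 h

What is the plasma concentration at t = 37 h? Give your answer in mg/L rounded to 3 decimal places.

486.431 mg/L

k = ln 2 / 23 = 0.03014 per h
Dose 1 (370 mg at t=0 h): 370·exp(−0.03014·37) = 121.321 mg/L
Dose 2 (50 mg at t=11 h): 50·exp(−0.03014·26) = 22.839 mg/L
Dose 3 (315 mg at t=22 h): 315·exp(−0.03014·15) = 200.441 mg/L
Dose 4 (160 mg at t=33 h): 160·exp(−0.03014·4) = 141.830 mg/L
C(37) = 121.321 + 22.839 + 200.441 + 141.830 = 486.431 mg/L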